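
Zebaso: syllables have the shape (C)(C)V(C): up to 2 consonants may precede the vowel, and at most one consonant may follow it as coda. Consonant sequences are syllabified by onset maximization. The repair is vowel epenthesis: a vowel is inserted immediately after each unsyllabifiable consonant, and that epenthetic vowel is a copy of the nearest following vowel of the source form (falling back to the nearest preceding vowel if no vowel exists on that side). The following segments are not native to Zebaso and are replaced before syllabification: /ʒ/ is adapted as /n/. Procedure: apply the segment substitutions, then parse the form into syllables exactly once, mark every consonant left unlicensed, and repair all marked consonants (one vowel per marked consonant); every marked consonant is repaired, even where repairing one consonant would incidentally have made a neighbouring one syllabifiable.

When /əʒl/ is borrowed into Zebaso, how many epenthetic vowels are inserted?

After substitution the input is /ənl/.
The unsyllabifiable consonants are /l/; each receives one epenthetic vowel.

1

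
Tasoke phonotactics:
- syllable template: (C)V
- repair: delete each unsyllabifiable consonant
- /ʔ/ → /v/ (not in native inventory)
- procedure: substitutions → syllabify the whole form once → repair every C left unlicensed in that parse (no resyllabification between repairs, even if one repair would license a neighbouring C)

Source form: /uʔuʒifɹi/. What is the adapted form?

uvuʒiɹi

Substitution: /ʔ/ → /v/, giving /uvuʒifɹi/.
Syllabifying with onset maximization leaves /f/ stranded (no codas are permitted; onsets are limited to one consonant).
Deletion applies to /f/.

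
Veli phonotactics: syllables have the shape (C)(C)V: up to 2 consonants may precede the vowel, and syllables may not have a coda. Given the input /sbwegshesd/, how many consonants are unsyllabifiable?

Syllabifying with onset maximization leaves /s/, /g/, /s/, /d/ stranded (no codas are permitted; onsets may contain at most 2 consonants).

4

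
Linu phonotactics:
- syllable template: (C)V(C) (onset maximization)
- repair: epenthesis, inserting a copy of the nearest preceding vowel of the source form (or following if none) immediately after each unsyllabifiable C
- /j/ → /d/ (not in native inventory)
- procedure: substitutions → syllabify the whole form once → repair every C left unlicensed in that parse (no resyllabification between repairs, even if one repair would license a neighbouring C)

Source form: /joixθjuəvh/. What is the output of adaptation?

doixθiduəvhə

Substitution: /j/ → /d/, giving /doixθduəvh/.
The consonants /θ/, /h/ cannot be parsed into a legal (C)V(C) syllable (at most one coda consonant is licensed; onsets are limited to one consonant).
Epenthesis after each stranded consonant: /θ/ → /θi/, /h/ → /hə/.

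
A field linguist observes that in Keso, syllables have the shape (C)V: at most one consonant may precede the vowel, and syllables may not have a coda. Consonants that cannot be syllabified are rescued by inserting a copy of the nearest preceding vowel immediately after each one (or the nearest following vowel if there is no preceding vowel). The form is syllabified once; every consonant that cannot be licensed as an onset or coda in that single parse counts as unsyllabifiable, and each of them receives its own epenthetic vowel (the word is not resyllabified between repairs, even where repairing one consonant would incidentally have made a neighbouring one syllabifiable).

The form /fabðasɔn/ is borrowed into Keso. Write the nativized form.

Under (C)V, the unsyllabifiable consonants are /b/, /n/ (no codas are permitted; onsets are limited to one consonant).
Inserting the epenthetic vowel yields /b/ → /ba/, /n/ → /nɔ/.

fabaðasɔnɔ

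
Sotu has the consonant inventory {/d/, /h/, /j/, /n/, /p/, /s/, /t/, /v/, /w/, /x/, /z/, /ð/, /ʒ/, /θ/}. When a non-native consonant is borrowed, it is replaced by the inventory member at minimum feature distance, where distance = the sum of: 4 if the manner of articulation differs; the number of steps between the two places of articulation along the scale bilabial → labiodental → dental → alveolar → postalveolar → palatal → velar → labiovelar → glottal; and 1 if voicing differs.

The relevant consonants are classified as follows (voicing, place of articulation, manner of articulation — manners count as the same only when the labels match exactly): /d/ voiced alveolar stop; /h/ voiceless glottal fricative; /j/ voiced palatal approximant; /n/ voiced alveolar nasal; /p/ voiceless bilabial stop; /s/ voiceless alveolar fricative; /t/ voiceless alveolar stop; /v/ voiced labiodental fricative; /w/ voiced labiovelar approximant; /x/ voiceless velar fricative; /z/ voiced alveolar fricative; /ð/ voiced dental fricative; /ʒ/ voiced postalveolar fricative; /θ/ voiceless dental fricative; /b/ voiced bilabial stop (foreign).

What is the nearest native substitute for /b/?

p

/p/ is closest: same manner (stop), place distance 0 (bilabial→bilabial), voicing differs (+1); total 1. Next closest is /d/ at distance 3.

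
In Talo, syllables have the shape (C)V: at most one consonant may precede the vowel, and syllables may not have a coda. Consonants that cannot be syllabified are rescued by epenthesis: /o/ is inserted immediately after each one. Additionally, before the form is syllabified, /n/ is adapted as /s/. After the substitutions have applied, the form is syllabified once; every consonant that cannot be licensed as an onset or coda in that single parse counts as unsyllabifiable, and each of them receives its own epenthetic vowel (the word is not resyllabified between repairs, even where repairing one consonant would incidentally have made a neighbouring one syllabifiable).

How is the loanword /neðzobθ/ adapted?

seðozoboθo

Substitution: /n/ → /s/, giving /seðzobθ/.
Syllabifying with onset maximization leaves /ð/, /b/, /θ/ stranded (no codas are permitted; onsets are limited to one consonant).
Each unlicensed consonant becomes the onset of a new syllable: /ð/ → /ðo/, /b/ → /bo/, /θ/ → /θo/.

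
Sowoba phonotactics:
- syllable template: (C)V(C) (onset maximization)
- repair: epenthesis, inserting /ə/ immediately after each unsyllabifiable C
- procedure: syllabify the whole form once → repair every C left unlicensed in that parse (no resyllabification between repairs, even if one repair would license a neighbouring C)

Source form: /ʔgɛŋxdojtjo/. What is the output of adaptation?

Under (C)V(C), the unsyllabifiable consonants are /ʔ/, /x/, /t/ (at most one coda consonant is licensed; onsets are limited to one consonant).
Each unlicensed consonant becomes the onset of a new syllable: /ʔ/ → /ʔə/, /x/ → /xə/, /t/ → /tə/.

ʔəgɛŋxədojtəjo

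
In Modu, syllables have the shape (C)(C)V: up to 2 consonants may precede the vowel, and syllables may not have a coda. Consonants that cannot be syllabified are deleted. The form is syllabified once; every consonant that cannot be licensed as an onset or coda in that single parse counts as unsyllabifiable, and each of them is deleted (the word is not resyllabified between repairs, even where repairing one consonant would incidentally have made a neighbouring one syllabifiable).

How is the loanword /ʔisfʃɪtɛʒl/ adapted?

ʔifʃɪtɛ

The consonants /s/, /ʒ/, /l/ cannot be parsed into a legal (C)(C)V syllable (no codas are permitted; onsets may contain at most 2 consonants).
Each unlicensed consonant is deleted: /s/, /ʒ/, /l/.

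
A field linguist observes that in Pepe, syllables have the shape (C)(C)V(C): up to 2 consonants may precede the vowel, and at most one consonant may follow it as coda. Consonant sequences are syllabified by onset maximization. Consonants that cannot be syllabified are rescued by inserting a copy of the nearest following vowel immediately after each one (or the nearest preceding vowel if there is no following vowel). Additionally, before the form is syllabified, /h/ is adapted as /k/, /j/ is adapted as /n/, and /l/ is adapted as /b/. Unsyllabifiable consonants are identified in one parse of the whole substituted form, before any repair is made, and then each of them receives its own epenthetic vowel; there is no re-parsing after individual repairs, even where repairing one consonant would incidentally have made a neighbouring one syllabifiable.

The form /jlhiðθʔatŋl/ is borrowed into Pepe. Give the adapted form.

nibkiðθʔatŋaba

Substitution: /j/ → /n/, /l/ → /b/, /h/ → /k/, giving /nbkiðθʔatŋb/.
The consonants /n/, /ŋ/, /b/ cannot be parsed into a legal (C)(C)V(C) syllable (at most one coda consonant is licensed; onsets may contain at most 2 consonants).
Each unlicensed consonant becomes the onset of a new syllable: /n/ → /ni/, /ŋ/ → /ŋa/, /b/ → /ba/.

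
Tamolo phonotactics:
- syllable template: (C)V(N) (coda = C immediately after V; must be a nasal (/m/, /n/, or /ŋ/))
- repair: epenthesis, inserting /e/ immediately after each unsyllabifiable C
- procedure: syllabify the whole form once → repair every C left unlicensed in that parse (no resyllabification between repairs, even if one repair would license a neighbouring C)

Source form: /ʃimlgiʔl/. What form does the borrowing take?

ʃimlegiʔele

The consonants /l/, /ʔ/, /l/ cannot be parsed into a legal (C)V(N) syllable (only a nasal (/m/, /n/, or /ŋ/) is licensed in coda position; onsets are limited to one consonant).
Epenthesis after each stranded consonant: /l/ → /le/, /ʔ/ → /ʔe/, /l/ → /le/.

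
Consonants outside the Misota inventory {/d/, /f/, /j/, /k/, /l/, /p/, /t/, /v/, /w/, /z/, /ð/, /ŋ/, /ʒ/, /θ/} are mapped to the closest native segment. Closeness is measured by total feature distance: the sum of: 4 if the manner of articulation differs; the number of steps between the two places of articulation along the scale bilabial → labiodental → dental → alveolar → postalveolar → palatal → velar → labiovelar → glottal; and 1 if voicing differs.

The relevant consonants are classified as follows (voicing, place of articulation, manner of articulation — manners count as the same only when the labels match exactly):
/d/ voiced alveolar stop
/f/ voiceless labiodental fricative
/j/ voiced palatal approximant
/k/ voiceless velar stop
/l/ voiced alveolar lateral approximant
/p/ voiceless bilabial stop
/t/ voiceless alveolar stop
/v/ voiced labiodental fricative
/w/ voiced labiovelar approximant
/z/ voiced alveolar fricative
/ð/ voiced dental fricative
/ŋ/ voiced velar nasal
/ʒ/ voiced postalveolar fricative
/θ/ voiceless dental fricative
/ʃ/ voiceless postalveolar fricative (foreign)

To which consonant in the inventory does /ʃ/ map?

/ʒ/ is closest: same manner (fricative), place distance 0 (postalveolar→postalveolar), voicing differs (+1); total 1. Next closest is /z/ at distance 2.

ʒ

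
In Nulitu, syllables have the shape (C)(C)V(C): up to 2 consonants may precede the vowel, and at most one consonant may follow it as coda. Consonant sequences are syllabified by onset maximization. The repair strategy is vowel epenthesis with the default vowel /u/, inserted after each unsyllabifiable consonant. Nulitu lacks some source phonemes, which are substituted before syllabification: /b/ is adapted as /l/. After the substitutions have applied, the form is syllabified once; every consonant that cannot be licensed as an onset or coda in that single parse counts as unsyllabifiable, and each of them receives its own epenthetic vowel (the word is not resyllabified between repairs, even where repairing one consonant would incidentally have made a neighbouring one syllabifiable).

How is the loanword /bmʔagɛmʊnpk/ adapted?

lumʔagɛmʊnpuku

Substitution: /b/ → /l/, giving /lmʔagɛmʊnpk/.
Under (C)(C)V(C), the unsyllabifiable consonants are /l/, /p/, /k/ (at most one coda consonant is licensed; onsets may contain at most 2 consonants).
Epenthesis after each stranded consonant: /l/ → /lu/, /p/ → /pu/, /k/ → /ku/.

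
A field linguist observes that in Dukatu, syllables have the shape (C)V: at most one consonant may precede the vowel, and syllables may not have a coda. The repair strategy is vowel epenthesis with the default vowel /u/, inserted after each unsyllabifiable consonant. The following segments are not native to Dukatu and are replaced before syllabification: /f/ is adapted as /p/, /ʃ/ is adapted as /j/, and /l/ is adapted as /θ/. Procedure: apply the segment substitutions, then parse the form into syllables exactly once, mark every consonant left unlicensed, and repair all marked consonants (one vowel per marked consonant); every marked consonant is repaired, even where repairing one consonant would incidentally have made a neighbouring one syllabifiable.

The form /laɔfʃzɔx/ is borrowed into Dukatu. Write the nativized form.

θaɔpujuzɔxu

Substitution: /l/ → /θ/, /f/ → /p/, /ʃ/ → /j/, giving /θaɔpjzɔx/.
Under (C)V, the unsyllabifiable consonants are /p/, /j/, /x/ (no codas are permitted; onsets are limited to one consonant).
Each unlicensed consonant becomes the onset of a new syllable: /p/ → /pu/, /j/ → /ju/, /x/ → /xu/.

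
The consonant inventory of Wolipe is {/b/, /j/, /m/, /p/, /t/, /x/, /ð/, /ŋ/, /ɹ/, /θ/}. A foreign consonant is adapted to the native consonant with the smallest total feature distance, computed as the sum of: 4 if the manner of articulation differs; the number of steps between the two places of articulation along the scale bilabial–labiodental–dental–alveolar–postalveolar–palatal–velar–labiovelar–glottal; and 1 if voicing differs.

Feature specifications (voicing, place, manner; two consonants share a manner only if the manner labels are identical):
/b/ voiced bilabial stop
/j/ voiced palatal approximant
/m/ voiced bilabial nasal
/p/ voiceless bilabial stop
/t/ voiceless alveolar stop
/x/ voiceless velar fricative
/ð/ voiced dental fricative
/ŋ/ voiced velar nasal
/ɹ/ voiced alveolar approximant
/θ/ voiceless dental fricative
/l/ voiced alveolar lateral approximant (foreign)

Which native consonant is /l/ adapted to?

ɹ

/ɹ/ is closest: manner differs (lateral approximant→approximant, +4), place distance 0 (alveolar→alveolar), same voicing; total 4. Next closest is /t/ at distance 5.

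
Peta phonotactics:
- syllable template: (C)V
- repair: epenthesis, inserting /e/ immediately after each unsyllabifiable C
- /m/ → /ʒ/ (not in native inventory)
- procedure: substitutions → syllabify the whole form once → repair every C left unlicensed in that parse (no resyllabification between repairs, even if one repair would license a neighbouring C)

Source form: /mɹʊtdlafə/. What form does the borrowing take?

Substitution: /m/ → /ʒ/, giving /ʒɹʊtdlafə/.
The consonants /ʒ/, /t/, /d/ cannot be parsed into a legal (C)V syllable (no codas are permitted; onsets are limited to one consonant).
Each unlicensed consonant becomes the onset of a new syllable: /ʒ/ → /ʒe/, /t/ → /te/, /d/ → /de/.

ʒeɹʊtedelafə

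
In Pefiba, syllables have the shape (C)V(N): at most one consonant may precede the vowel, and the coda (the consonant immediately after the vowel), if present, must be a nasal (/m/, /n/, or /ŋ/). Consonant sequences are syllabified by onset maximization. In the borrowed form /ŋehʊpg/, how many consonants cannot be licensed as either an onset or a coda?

Under (C)V(N), the unsyllabifiable consonants are /p/, /g/ (only a nasal (/m/, /n/, or /ŋ/) is licensed in coda position; onsets are limited to one consonant).

2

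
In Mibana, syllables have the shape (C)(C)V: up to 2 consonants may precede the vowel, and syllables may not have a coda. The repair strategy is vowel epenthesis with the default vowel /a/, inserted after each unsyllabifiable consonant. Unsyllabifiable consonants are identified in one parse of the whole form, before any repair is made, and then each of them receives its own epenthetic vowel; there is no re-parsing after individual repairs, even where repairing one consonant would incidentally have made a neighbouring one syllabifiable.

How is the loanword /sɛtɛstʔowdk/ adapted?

Under (C)(C)V, the unsyllabifiable consonants are /s/, /w/, /d/, /k/ (no codas are permitted; onsets may contain at most 2 consonants).
Epenthesis after each stranded consonant: /s/ → /sa/, /w/ → /wa/, /d/ → /da/, /k/ → /ka/.

sɛtɛsatʔowadaka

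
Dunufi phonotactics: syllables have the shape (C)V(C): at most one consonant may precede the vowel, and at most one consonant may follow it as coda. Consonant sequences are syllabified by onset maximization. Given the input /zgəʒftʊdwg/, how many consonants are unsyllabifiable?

4

The consonants /z/, /f/, /w/, /g/ cannot be parsed into a legal (C)V(C) syllable (at most one coda consonant is licensed; onsets are limited to one consonant).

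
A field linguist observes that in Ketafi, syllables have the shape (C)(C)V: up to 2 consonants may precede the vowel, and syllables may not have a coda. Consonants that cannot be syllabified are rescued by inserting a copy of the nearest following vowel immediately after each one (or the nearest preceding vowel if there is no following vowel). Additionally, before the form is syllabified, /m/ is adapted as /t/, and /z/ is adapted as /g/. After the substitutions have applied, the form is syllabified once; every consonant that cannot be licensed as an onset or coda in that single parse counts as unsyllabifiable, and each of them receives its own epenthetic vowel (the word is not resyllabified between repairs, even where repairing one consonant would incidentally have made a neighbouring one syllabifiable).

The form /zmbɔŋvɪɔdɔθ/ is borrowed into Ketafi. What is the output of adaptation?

gɔtbɔŋvɪɔdɔθɔ

Substitution: /z/ → /g/, /m/ → /t/, giving /gtbɔŋvɪɔdɔθ/.
Under (C)(C)V, the unsyllabifiable consonants are /g/, /θ/ (no codas are permitted; onsets may contain at most 2 consonants).
Epenthesis after each stranded consonant: /g/ → /gɔ/, /θ/ → /θɔ/.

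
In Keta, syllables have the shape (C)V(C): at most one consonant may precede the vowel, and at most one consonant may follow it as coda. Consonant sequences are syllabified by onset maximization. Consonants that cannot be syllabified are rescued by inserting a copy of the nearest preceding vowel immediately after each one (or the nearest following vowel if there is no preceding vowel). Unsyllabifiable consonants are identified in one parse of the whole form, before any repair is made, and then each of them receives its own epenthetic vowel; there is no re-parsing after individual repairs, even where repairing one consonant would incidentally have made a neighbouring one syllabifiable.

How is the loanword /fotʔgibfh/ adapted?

fotʔogibfihi

Under (C)V(C), the unsyllabifiable consonants are /ʔ/, /f/, /h/ (at most one coda consonant is licensed; onsets are limited to one consonant).
Each unlicensed consonant becomes the onset of a new syllable: /ʔ/ → /ʔo/, /f/ → /fi/, /h/ → /hi/.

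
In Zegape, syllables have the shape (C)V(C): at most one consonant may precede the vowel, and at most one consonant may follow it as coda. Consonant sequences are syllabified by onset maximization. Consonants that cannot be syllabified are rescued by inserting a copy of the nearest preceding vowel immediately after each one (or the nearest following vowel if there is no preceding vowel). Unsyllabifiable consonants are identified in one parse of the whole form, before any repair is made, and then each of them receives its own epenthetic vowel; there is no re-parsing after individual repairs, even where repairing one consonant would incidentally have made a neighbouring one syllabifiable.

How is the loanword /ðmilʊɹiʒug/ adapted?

ðimilʊɹiʒug

Under (C)V(C), the unsyllabifiable consonants are /ð/ (at most one coda consonant is licensed; onsets are limited to one consonant).
Each unlicensed consonant becomes the onset of a new syllable: /ð/ → /ði/.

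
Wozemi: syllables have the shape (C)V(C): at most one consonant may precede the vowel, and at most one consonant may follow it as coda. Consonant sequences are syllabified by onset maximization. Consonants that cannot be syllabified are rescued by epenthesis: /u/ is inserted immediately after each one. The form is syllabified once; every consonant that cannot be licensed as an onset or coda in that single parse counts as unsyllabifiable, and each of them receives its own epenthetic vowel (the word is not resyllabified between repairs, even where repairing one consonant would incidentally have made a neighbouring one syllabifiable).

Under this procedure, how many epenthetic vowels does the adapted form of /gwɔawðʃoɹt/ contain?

3

The unsyllabifiable consonants are /g/, /ð/, /t/; each receives one epenthetic vowel.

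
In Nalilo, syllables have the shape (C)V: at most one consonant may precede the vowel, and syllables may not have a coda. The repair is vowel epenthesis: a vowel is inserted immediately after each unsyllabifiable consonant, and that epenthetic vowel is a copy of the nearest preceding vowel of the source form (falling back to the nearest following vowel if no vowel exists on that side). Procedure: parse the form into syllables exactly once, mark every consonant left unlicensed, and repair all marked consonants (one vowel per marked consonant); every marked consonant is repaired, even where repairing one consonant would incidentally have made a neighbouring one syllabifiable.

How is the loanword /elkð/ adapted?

elekeðe

Under (C)V, the unsyllabifiable consonants are /l/, /k/, /ð/ (no codas are permitted; onsets are limited to one consonant).
Each unlicensed consonant becomes the onset of a new syllable: /l/ → /le/, /k/ → /ke/, /ð/ → /ðe/.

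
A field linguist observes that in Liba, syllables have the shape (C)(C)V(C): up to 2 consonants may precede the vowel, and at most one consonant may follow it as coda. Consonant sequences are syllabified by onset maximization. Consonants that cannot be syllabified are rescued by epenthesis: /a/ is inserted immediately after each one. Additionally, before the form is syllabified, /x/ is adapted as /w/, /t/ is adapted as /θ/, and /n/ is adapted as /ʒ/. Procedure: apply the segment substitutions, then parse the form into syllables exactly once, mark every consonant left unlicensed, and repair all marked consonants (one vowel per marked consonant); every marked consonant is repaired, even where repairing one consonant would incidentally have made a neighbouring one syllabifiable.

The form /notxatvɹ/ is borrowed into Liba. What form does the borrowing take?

Substitution: /n/ → /ʒ/, /t/ → /θ/, /x/ → /w/, giving /ʒoθwaθvɹ/.
Under (C)(C)V(C), the unsyllabifiable consonants are /v/, /ɹ/ (at most one coda consonant is licensed; onsets may contain at most 2 consonants).
Epenthesis after each stranded consonant: /v/ → /va/, /ɹ/ → /ɹa/.

ʒoθwaθvaɹa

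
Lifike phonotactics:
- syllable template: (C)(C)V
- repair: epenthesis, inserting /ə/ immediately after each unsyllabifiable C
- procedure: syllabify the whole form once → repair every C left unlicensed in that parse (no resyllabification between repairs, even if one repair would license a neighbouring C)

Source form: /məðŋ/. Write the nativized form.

The consonants /ð/, /ŋ/ cannot be parsed into a legal (C)(C)V syllable (no codas are permitted; onsets may contain at most 2 consonants).
Inserting the epenthetic vowel yields /ð/ → /ðə/, /ŋ/ → /ŋə/.

məðəŋə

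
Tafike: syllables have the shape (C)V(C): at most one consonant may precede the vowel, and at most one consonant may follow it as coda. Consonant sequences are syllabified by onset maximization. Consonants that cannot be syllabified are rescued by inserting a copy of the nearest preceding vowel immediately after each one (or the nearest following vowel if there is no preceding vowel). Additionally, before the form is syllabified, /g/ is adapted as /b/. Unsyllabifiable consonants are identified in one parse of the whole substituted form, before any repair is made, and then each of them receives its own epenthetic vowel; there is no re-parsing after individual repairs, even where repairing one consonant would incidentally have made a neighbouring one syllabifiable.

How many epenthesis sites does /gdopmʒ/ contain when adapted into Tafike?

3

After substitution the input is /bdopmʒ/.
The unsyllabifiable consonants are /b/, /m/, /ʒ/; each receives one epenthetic vowel.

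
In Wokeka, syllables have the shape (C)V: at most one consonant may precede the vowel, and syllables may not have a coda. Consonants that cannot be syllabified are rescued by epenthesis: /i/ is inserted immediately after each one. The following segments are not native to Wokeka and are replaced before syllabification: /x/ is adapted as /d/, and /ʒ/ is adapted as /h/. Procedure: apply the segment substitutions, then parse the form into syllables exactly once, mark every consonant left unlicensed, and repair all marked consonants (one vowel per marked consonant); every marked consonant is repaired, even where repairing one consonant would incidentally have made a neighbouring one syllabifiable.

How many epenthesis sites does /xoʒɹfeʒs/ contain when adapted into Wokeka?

4

After substitution the input is /dohɹfehs/.
The unsyllabifiable consonants are /h/, /ɹ/, /h/, /s/; each receives one epenthetic vowel.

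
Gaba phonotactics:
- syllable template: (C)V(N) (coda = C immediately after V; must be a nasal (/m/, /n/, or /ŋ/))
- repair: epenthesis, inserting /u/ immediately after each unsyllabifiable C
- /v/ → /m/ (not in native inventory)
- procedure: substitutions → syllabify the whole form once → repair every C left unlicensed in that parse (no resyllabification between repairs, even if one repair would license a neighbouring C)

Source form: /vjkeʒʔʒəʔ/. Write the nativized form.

Substitution: /v/ → /m/, giving /mjkeʒʔʒəʔ/.
Syllabifying with onset maximization leaves /m/, /j/, /ʒ/, /ʔ/, /ʔ/ stranded (only a nasal (/m/, /n/, or /ŋ/) is licensed in coda position; onsets are limited to one consonant).
Inserting the epenthetic vowel yields /m/ → /mu/, /j/ → /ju/, /ʒ/ → /ʒu/, /ʔ/ → /ʔu/, /ʔ/ → /ʔu/.

mujukeʒuʔuʒəʔu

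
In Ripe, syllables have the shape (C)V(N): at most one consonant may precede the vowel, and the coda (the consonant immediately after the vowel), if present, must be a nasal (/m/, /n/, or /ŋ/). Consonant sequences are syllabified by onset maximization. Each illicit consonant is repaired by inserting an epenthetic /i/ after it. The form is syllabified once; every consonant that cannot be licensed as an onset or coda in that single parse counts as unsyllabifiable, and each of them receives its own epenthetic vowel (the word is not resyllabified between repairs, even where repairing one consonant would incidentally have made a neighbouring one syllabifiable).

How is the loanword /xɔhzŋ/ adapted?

xɔhiziŋi

The consonants /h/, /z/, /ŋ/ cannot be parsed into a legal (C)V(N) syllable (only a nasal (/m/, /n/, or /ŋ/) is licensed in coda position; onsets are limited to one consonant).
Each unlicensed consonant becomes the onset of a new syllable: /h/ → /hi/, /z/ → /zi/, /ŋ/ → /ŋi/.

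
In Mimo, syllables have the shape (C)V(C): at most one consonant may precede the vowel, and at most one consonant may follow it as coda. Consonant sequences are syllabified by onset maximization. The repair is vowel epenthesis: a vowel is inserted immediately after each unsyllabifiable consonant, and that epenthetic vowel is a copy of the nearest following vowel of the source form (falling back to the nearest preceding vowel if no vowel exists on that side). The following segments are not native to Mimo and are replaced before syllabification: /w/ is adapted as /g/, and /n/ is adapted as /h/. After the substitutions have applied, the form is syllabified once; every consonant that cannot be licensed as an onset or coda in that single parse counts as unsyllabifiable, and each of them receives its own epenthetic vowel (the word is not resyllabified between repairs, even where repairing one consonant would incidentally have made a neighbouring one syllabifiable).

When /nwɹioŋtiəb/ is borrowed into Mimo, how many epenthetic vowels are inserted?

2

After substitution the input is /hgɹioŋtiəb/.
The unsyllabifiable consonants are /h/, /g/; each receives one epenthetic vowel.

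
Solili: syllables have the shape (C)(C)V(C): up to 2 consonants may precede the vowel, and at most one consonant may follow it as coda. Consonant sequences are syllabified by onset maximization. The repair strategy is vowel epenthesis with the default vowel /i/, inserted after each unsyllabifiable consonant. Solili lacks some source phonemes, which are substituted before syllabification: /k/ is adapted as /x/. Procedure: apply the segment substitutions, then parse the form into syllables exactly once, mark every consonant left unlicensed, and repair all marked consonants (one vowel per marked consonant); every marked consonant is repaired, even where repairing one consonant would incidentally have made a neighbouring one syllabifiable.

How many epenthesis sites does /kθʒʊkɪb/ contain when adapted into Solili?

1

After substitution the input is /xθʒʊxɪb/.
The unsyllabifiable consonants are /x/; each receives one epenthetic vowel.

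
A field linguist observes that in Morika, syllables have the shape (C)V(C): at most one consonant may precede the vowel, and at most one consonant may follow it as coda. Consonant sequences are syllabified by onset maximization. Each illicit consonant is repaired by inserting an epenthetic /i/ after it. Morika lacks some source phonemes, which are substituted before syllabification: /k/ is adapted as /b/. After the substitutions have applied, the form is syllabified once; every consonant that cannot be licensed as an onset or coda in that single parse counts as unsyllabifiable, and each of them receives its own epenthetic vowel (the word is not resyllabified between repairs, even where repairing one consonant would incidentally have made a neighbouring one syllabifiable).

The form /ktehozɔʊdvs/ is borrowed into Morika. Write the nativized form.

Substitution: /k/ → /b/, giving /btehozɔʊdvs/.
The consonants /b/, /v/, /s/ cannot be parsed into a legal (C)V(C) syllable (at most one coda consonant is licensed; onsets are limited to one consonant).
Each unlicensed consonant becomes the onset of a new syllable: /b/ → /bi/, /v/ → /vi/, /s/ → /si/.

bitehozɔʊdvisi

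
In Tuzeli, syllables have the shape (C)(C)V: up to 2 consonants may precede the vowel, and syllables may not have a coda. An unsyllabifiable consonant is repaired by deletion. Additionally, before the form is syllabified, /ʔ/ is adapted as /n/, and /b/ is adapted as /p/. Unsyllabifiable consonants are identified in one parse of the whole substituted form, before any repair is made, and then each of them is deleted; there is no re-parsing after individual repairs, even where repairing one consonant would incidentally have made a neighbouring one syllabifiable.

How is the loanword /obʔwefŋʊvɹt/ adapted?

Substitution: /b/ → /p/, /ʔ/ → /n/, giving /opnwefŋʊvɹt/.
Syllabifying with onset maximization leaves /p/, /v/, /ɹ/, /t/ stranded (no codas are permitted; onsets may contain at most 2 consonants).
Deletion applies to /p/, /v/, /ɹ/, /t/.

onwefŋʊ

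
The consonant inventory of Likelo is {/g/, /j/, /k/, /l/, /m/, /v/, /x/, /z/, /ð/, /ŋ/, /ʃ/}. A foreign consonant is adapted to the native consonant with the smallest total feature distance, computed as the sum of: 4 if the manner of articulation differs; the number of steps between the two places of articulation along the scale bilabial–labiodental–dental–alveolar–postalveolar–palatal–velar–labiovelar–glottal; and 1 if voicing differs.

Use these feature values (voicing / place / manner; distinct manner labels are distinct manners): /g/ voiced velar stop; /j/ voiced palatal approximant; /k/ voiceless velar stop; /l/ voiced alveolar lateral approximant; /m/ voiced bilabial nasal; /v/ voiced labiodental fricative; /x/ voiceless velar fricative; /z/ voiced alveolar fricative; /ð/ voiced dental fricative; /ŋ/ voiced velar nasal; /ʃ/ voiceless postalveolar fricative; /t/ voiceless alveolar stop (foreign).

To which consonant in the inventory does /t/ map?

/k/ is closest: same manner (stop), place distance 3 (alveolar→velar), same voicing; total 3. Next closest is /g/ at distance 4.

k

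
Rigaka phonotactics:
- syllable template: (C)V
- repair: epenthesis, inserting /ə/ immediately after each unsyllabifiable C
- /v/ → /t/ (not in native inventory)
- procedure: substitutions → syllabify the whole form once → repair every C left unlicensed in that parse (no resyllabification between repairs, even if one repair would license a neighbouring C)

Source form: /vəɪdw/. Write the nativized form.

təɪdəwə

Substitution: /v/ → /t/, giving /təɪdw/.
The consonants /d/, /w/ cannot be parsed into a legal (C)V syllable (no codas are permitted; onsets are limited to one consonant).
Inserting the epenthetic vowel yields /d/ → /də/, /w/ → /wə/.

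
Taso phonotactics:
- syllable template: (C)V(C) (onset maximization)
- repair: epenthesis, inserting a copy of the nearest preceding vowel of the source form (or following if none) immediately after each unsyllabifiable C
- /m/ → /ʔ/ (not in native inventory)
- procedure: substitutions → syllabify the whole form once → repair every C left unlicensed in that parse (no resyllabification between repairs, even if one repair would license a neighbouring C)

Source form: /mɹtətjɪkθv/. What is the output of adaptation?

Substitution: /m/ → /ʔ/, giving /ʔɹtətjɪkθv/.
Syllabifying with onset maximization leaves /ʔ/, /ɹ/, /θ/, /v/ stranded (at most one coda consonant is licensed; onsets are limited to one consonant).
Each unlicensed consonant becomes the onset of a new syllable: /ʔ/ → /ʔə/, /ɹ/ → /ɹə/, /θ/ → /θɪ/, /v/ → /vɪ/.

ʔəɹətətjɪkθɪvɪ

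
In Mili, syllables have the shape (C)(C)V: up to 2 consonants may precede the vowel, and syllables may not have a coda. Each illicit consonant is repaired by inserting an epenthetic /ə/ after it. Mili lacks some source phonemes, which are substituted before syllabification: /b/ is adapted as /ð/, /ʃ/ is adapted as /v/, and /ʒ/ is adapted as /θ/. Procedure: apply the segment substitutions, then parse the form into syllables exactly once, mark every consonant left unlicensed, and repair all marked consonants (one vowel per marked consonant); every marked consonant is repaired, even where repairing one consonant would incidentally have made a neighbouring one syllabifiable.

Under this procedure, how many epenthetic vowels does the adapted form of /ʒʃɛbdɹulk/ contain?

3

After substitution the input is /θvɛðdɹulk/.
The unsyllabifiable consonants are /ð/, /l/, /k/; each receives one epenthetic vowel.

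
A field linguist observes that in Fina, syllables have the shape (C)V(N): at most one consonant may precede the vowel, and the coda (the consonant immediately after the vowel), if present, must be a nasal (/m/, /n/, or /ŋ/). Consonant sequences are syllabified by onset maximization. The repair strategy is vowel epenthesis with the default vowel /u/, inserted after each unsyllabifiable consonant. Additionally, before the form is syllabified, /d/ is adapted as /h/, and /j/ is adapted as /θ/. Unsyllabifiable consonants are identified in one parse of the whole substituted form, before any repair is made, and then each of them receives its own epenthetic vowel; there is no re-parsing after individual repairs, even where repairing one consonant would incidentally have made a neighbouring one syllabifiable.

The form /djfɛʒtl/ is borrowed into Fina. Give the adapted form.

huθufɛʒutulu

Substitution: /d/ → /h/, /j/ → /θ/, giving /hθfɛʒtl/.
The consonants /h/, /θ/, /ʒ/, /t/, /l/ cannot be parsed into a legal (C)V(N) syllable (only a nasal (/m/, /n/, or /ŋ/) is licensed in coda position; onsets are limited to one consonant).
Epenthesis after each stranded consonant: /h/ → /hu/, /θ/ → /θu/, /ʒ/ → /ʒu/, /t/ → /tu/, /l/ → /lu/.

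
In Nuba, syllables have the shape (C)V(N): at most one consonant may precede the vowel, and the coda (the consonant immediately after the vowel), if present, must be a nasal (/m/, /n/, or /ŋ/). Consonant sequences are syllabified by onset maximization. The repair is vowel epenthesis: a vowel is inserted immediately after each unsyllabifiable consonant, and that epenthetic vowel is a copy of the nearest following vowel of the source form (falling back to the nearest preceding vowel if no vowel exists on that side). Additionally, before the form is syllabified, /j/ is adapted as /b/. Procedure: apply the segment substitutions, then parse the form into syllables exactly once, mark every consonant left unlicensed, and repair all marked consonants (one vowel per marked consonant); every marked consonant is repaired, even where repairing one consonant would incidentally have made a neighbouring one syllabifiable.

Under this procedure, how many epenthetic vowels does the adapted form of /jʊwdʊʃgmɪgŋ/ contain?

After substitution the input is /bʊwdʊʃgmɪgŋ/.
The unsyllabifiable consonants are /w/, /ʃ/, /g/, /g/, /ŋ/; each receives one epenthetic vowel.

5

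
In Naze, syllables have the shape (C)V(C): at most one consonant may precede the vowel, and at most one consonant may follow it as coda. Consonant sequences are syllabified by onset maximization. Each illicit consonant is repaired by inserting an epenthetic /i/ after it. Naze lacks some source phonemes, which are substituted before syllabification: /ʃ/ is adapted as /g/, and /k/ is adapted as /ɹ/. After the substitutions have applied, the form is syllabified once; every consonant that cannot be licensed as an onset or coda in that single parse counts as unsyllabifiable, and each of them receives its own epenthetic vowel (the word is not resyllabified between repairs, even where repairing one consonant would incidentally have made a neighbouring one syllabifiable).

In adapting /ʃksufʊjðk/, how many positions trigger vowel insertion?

4

After substitution the input is /gɹsufʊjðɹ/.
The unsyllabifiable consonants are /g/, /ɹ/, /ð/, /ɹ/; each receives one epenthetic vowel.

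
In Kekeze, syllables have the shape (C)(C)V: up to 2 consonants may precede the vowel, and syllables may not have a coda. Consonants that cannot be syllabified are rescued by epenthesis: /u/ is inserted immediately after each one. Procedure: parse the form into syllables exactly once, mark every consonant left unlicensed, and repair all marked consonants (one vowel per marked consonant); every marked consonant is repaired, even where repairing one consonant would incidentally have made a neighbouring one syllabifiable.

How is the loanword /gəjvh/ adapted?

Under (C)(C)V, the unsyllabifiable consonants are /j/, /v/, /h/ (no codas are permitted; onsets may contain at most 2 consonants).
Each unlicensed consonant becomes the onset of a new syllable: /j/ → /ju/, /v/ → /vu/, /h/ → /hu/.

gəjuvuhu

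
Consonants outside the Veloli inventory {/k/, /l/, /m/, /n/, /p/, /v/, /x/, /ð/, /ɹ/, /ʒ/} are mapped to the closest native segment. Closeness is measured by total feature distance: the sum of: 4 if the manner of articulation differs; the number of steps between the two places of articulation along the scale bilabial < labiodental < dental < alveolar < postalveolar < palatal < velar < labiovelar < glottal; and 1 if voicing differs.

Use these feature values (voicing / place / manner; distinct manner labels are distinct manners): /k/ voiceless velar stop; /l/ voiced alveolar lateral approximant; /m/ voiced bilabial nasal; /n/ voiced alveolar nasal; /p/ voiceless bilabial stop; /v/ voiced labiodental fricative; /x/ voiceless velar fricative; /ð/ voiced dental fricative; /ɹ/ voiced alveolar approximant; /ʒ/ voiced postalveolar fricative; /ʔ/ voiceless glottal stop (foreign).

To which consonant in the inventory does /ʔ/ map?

/k/ is closest: same manner (stop), place distance 2 (glottal→velar), same voicing; total 2. Next closest is /x/ at distance 6.

k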